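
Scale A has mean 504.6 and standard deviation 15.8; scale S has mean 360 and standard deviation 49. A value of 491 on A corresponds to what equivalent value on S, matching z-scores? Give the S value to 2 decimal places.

S = 317.82

z = (491 − 504.6)/15.8 ≈ -0.8608.
S = 360 + z·49 = 360 + (491 − 504.6)·49/15.8 ≈ 317.82.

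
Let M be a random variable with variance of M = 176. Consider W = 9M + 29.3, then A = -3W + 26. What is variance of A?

variance of A = 128304

variance of W = 9²·176 = 14256.
variance of A = (-3)²·14256 = 128304.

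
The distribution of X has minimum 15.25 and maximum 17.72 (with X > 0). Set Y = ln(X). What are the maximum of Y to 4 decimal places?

max(Y) = 2.8747

ln(X) is increasing on this domain, so max(Y) comes from max(X) = 17.72: max(Y) = ln(17.72) ≈ 2.8747.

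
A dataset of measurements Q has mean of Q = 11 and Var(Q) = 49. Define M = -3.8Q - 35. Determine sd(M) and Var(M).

sd(M) = 26.6, Var(M) = 707.56

M = -3.8Q - 35 is linear with a = -3.8, b = -35.
sd(Q) = √49 = 7.
sd(M) = |a|·sd(Q) = |-3.8|·7 = 26.6.
Var(M) = a²·Var(Q) = (-3.8)²·49 = 707.56 (the additive constant -35 does not affect variance).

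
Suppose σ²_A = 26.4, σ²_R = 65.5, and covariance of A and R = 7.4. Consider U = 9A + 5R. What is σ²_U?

σ²_U = 4441.9

σ²_U = a²·σ²_A + b²·σ²_R + 2ab·covariance of A and R with a = 9, b = 5.
= 9²·26.4 + 5²·65.5 + 2·9·5·7.4
= 2138.4 + 1637.5 + 666 = 4441.9.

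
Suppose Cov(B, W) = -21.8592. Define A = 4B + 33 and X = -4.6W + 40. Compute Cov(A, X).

Cov(A, X) = a·c·Cov(B, W) = 4·(-4.6)·(-21.8592) = 402.20928. Additive constants drop out.

Cov(A, X) = 402.20928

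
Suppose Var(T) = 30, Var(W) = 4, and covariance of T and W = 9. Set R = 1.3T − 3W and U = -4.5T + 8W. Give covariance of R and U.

By bilinearity, covariance of R and U = ac·Var(T) + bd·Var(W) + (ad+bc)·covariance of T and W, with a=1.3, b=-3, c=-4.5, d=8.
ac·Var(T) = 1.3·(-4.5)·30 = -175.5
bd·Var(W) = (-3)·8·4 = -96
(ad+bc)·covariance of T and W = (23.9)·9 = 215.1
covariance of R and U = -175.5 + (-96) + 215.1 = -56.4.

covariance of R and U = -56.4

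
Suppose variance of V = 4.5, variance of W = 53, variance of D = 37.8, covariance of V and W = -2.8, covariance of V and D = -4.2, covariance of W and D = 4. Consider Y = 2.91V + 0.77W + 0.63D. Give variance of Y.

variance of Y = 60.46613

variance of Y = a²·variance of V + b²·variance of W + c²·variance of D + 2ab·covariance of V and W + 2ac·covariance of V and D + 2bc·covariance of W and D, with a = 2.91, b = 0.77, c = 0.63.
= 38.10645 + 31.4237 + 15.00282 + (-12.54792) + (-15.39972) + 3.8808
= 60.46613.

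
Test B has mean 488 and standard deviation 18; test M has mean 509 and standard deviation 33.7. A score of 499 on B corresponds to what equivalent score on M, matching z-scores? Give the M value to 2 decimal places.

z = (499 − 488)/18 ≈ 0.6111.
M = 509 + z·33.7 = 509 + (499 − 488)·33.7/18 ≈ 529.59.

M = 529.59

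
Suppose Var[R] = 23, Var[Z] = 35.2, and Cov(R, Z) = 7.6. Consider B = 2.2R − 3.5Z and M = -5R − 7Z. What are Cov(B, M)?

Cov(B, M) = 625.36

By bilinearity, Cov(B, M) = ac·Var[R] + bd·Var[Z] + (ad+bc)·Cov(R, Z), with a=2.2, b=-3.5, c=-5, d=-7.
ac·Var[R] = 2.2·(-5)·23 = -253
bd·Var[Z] = (-3.5)·(-7)·35.2 = 862.4
(ad+bc)·Cov(R, Z) = (2.1)·7.6 = 15.96
Cov(B, M) = -253 + 862.4 + 15.96 = 625.36.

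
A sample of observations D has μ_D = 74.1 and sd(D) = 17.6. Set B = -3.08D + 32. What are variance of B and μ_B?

variance of B = 2938.507264, μ_B = -196.228

B = -3.08D + 32 is linear with a = -3.08, b = 32.
variance of D = 17.6² = 309.76.
variance of B = a²·variance of D = (-3.08)²·309.76 = 2938.507264 (the additive constant 32 does not affect variance).
μ_B = a·μ_D + b = (-3.08)·74.1 + 32 = -196.228.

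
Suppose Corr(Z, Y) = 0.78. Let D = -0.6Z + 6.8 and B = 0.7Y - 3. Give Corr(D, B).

Corr(D, B) = -0.78

Linear rescalings preserve |correlation|; the slopes -0.6 and 0.7 have opposite signs, so the correlation flips sign: Corr(D, B) = −Corr(Z, Y) = -0.78.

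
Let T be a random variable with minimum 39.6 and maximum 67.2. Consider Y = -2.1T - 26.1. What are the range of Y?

Range of T = 67.2 − 39.6 = 27.6.
Range(Y) = |a|·Range(T) = |-2.1|·27.6 = 57.96.

Range(Y) = 57.96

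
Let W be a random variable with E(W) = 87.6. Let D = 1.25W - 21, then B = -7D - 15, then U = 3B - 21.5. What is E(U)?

E(D) = 1.25·87.6 + (-21) = 88.5.
E(B) = (-7)·88.5 + (-15) = -634.5.
E(U) = 3·(-634.5) + (-21.5) = -1925.

E(U) = -1925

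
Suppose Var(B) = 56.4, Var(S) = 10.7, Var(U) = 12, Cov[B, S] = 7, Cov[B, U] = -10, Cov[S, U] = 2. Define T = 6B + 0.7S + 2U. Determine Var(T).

Var(T) = a²·Var(B) + b²·Var(S) + c²·Var(U) + 2ab·Cov[B, S] + 2ac·Cov[B, U] + 2bc·Cov[S, U], with a = 6, b = 0.7, c = 2.
= 2030.4 + 5.243 + 48 + 58.8 + (-240) + 5.6
= 1908.043.

Var(T) = 1908.043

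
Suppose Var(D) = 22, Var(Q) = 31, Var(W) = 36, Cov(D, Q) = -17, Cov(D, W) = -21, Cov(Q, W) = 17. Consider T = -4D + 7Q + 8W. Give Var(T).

Var(T) = a²·Var(D) + b²·Var(Q) + c²·Var(W) + 2ab·Cov(D, Q) + 2ac·Cov(D, W) + 2bc·Cov(Q, W), with a = -4, b = 7, c = 8.
= 352 + 1519 + 2304 + 952 + 1344 + 1904
= 8375.

Var(T) = 8375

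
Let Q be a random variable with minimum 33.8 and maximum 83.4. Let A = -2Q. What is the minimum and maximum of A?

min(A) = -166.8, max(A) = -67.6

a = -2 < 0, so order reverses: min(A) = a·max(Q)+b = (-2)·83.4 = -166.8; max(A) = a·min(Q)+b = (-2)·33.8 = -67.6.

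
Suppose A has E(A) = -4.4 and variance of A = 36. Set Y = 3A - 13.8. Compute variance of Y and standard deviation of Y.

Y = 3A - 13.8 is linear with a = 3, b = -13.8.
variance of Y = a²·variance of A = 3²·36 = 324 (the additive constant -13.8 does not affect variance).
standard deviation of A = √36 = 6.
standard deviation of Y = |a|·standard deviation of A = |3|·6 = 18.

variance of Y = 324, standard deviation of Y = 18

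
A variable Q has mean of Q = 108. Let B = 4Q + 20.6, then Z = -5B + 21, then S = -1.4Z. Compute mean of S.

mean of S = 3138.8

mean of B = 4·108 + 20.6 = 452.6.
mean of Z = (-5)·452.6 + 21 = -2242.
mean of S = (-1.4)·(-2242) = 3138.8.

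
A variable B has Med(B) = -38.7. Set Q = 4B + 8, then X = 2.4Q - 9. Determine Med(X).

Med(X) = -361.32

Med(Q) = 4·(-38.7) + 8 = -146.8.
Med(X) = 2.4·(-146.8) + (-9) = -361.32.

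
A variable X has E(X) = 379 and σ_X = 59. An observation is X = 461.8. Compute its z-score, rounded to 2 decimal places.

z = 1.40

z = (X − E(X)) / σ_X = (461.8 − 379) / 59 ≈ 1.40.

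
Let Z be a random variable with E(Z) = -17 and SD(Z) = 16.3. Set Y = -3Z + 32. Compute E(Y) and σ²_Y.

Y = -3Z + 32 is linear with a = -3, b = 32.
E(Y) = a·E(Z) + b = (-3)·(-17) + 32 = 83.
σ²_Z = 16.3² = 265.69.
σ²_Y = a²·σ²_Z = (-3)²·265.69 = 2391.21 (the additive constant 32 does not affect variance).

E(Y) = 83, σ²_Y = 2391.21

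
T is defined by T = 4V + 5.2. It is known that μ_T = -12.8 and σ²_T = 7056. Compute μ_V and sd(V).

μ_V = -4.5, sd(V) = 21

From T = 4V + 5.2: μ_T = a·μ_V + b, so μ_V = (μ_T − b)/a = (-12.8 − 5.2)/4 = -4.5.
sd(T) = √7056 = 84.
sd(T) = |a|·sd(V), so sd(V) = 84/|4| = 21.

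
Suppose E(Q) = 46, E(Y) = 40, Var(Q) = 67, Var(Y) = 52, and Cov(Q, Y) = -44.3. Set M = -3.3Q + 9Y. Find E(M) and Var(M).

E(M) = (-3.3)·E(Q) + 9·E(Y) = (-3.3)·46 + 9·40 = 208.2.
Var(M) = a²·Var(Q) + b²·Var(Y) + 2ab·Cov(Q, Y) with a = -3.3, b = 9.
= (-3.3)²·67 + 9²·52 + 2·(-3.3)·9·(-44.3)
= 729.63 + 4212 + 2631.42 = 7573.05.

E(M) = 208.2, Var(M) = 7573.05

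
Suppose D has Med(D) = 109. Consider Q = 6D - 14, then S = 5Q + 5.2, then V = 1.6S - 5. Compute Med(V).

Med(V) = 5123.32

Med(Q) = 6·109 + (-14) = 640.
Med(S) = 5·640 + 5.2 = 3205.2.
Med(V) = 1.6·3205.2 + (-5) = 5123.32.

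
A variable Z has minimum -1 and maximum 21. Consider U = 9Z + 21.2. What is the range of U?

Range(U) = 198

Range of Z = 21 − (-1) = 22.
Range(U) = |a|·Range(Z) = |9|·22 = 198.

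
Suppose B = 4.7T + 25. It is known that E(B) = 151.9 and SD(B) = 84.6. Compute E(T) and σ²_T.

From B = 4.7T + 25: E(B) = a·E(T) + b, so E(T) = (E(B) − b)/a = (151.9 − 25)/4.7 = 27.
σ²_B = 84.6² = 7157.16.
σ²_B = a²·σ²_T, so σ²_T = 7157.16/4.7² = 324.

E(T) = 27, σ²_T = 324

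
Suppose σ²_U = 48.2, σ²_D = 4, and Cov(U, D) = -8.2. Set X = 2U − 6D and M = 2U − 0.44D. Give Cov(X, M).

By bilinearity, Cov(X, M) = ac·σ²_U + bd·σ²_D + (ad+bc)·Cov(U, D), with a=2, b=-6, c=2, d=-0.44.
ac·σ²_U = 2·2·48.2 = 192.8
bd·σ²_D = (-6)·(-0.44)·4 = 10.56
(ad+bc)·Cov(U, D) = (-12.88)·(-8.2) = 105.616
Cov(X, M) = 192.8 + 10.56 + 105.616 = 308.976.

Cov(X, M) = 308.976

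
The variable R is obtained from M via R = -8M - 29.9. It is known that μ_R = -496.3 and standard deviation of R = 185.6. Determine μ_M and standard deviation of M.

μ_M = 58.3, standard deviation of M = 23.2

From R = -8M - 29.9: μ_R = a·μ_M + b, so μ_M = (μ_R − b)/a = (-496.3 − (-29.9))/(-8) = 58.3.
standard deviation of R = |a|·standard deviation of M, so standard deviation of M = 185.6/|-8| = 23.2.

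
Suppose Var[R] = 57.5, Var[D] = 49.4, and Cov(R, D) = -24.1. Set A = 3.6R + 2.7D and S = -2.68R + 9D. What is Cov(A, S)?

By bilinearity, Cov(A, S) = ac·Var[R] + bd·Var[D] + (ad+bc)·Cov(R, D), with a=3.6, b=2.7, c=-2.68, d=9.
ac·Var[R] = 3.6·(-2.68)·57.5 = -554.76
bd·Var[D] = 2.7·9·49.4 = 1200.42
(ad+bc)·Cov(R, D) = (25.164)·(-24.1) = -606.4524
Cov(A, S) = -554.76 + 1200.42 + (-606.4524) = 39.2076.

Cov(A, S) = 39.2076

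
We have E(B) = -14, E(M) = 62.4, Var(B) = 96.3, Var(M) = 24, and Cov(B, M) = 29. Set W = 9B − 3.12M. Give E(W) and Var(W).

E(W) = 9·E(B) + (-3.12)·E(M) = 9·(-14) + (-3.12)·62.4 = -320.688.
Var(W) = a²·Var(B) + b²·Var(M) + 2ab·Cov(B, M) with a = 9, b = -3.12.
= 9²·96.3 + (-3.12)²·24 + 2·9·(-3.12)·29
= 7800.3 + 233.6256 + (-1628.64) = 6405.2856.

E(W) = -320.688, Var(W) = 6405.2856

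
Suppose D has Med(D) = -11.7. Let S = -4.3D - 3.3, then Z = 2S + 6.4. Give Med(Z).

Med(S) = (-4.3)·(-11.7) + (-3.3) = 47.01.
Med(Z) = 2·47.01 + 6.4 = 100.42.

Med(Z) = 100.42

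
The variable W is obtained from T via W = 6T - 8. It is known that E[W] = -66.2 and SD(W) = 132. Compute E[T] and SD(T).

From W = 6T - 8: E[W] = a·E[T] + b, so E[T] = (E[W] − b)/a = (-66.2 − (-8))/6 = -9.7.
SD(W) = |a|·SD(T), so SD(T) = 132/|6| = 22.

E[T] = -9.7, SD(T) = 22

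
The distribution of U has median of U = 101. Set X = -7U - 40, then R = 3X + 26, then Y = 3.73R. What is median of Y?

median of X = (-7)·101 + (-40) = -747.
median of R = 3·(-747) + 26 = -2215.
median of Y = 3.73·(-2215) = -8261.95.

median of Y = -8261.95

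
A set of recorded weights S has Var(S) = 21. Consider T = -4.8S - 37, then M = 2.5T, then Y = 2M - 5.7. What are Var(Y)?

Var(T) = (-4.8)²·21 = 483.84.
Var(M) = 2.5²·483.84 = 3024.
Var(Y) = 2²·3024 = 12096.

Var(Y) = 12096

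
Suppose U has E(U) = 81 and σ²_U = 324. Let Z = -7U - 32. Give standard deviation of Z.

Z = -7U - 32 is linear with a = -7, b = -32.
standard deviation of U = √324 = 18.
standard deviation of Z = |a|·standard deviation of U = |-7|·18 = 126.

standard deviation of Z = 126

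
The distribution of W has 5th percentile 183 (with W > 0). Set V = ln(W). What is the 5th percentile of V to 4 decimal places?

ln(W) is increasing, so P_{5}(V) = g(P_{5}(W)) ≈ 5.2095.

5th percentile of V = 5.2095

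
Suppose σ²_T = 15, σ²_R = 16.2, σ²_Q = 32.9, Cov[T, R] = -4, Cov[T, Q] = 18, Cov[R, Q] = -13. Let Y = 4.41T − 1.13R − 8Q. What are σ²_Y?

σ²_Y = a²·σ²_T + b²·σ²_R + c²·σ²_Q + 2ab·Cov[T, R] + 2ac·Cov[T, Q] + 2bc·Cov[R, Q], with a = 4.41, b = -1.13, c = -8.
= 291.7215 + 20.68578 + 2105.6 + 39.8664 + (-1270.08) + (-235.04)
= 952.75368.

σ²_Y = 952.75368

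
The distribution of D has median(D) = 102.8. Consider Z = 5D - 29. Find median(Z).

A linear map preserves order up to sign, so median(Z) = a·median(D) + b = 5·102.8 + (-29) = 485.

median(Z) = 485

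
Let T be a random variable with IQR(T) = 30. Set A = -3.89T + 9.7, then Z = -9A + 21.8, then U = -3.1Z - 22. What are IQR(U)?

IQR(A) = |-3.89|·30 = 116.7.
IQR(Z) = |-9|·116.7 = 1050.3.
IQR(U) = |-3.1|·1050.3 = 3255.93.

IQR(U) = 3255.93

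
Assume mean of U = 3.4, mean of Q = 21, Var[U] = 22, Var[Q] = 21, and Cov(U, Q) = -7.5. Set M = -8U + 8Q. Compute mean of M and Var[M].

mean of M = 140.8, Var[M] = 3712

mean of M = (-8)·mean of U + 8·mean of Q = (-8)·3.4 + 8·21 = 140.8.
Var[M] = a²·Var[U] + b²·Var[Q] + 2ab·Cov(U, Q) with a = -8, b = 8.
= (-8)²·22 + 8²·21 + 2·(-8)·8·(-7.5)
= 1408 + 1344 + 960 = 3712.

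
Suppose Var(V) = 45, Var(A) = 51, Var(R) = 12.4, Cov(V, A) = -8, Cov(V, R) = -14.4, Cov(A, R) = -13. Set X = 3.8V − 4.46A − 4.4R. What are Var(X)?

Var(X) = 2146.8156

Var(X) = a²·Var(V) + b²·Var(A) + c²·Var(R) + 2ab·Cov(V, A) + 2ac·Cov(V, R) + 2bc·Cov(A, R), with a = 3.8, b = -4.46, c = -4.4.
= 649.8 + 1014.4716 + 240.064 + 271.168 + 481.536 + (-510.224)
= 2146.8156.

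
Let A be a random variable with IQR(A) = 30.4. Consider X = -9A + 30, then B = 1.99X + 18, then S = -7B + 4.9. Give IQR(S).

IQR(S) = 3811.248

IQR(X) = |-9|·30.4 = 273.6.
IQR(B) = |1.99|·273.6 = 544.464.
IQR(S) = |-7|·544.464 = 3811.248.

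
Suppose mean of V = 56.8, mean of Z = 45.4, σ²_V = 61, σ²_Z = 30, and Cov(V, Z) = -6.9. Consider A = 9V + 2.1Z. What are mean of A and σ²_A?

mean of A = 606.54, σ²_A = 4812.48

mean of A = 9·mean of V + 2.1·mean of Z = 9·56.8 + 2.1·45.4 = 606.54.
σ²_A = a²·σ²_V + b²·σ²_Z + 2ab·Cov(V, Z) with a = 9, b = 2.1.
= 9²·61 + 2.1²·30 + 2·9·2.1·(-6.9)
= 4941 + 132.3 + (-260.82) = 4812.48.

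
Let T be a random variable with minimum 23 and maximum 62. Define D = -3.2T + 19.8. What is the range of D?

Range of T = 62 − 23 = 39.
Range(D) = |a|·Range(T) = |-3.2|·39 = 124.8.

Range(D) = 124.8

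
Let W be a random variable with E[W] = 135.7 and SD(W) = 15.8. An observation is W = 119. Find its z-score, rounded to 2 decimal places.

z = (W − E[W]) / SD(W) = (119 − 135.7) / 15.8 ≈ -1.06.

z = -1.06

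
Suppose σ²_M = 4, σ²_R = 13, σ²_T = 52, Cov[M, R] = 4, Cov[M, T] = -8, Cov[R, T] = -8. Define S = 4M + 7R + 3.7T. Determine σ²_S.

σ²_S = 985.68

σ²_S = a²·σ²_M + b²·σ²_R + c²·σ²_T + 2ab·Cov[M, R] + 2ac·Cov[M, T] + 2bc·Cov[R, T], with a = 4, b = 7, c = 3.7.
= 64 + 637 + 711.88 + 224 + (-236.8) + (-414.4)
= 985.68.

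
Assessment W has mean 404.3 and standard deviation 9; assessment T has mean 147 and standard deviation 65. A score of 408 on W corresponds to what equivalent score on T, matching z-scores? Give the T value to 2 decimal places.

z = (408 − 404.3)/9 ≈ 0.4111.
T = 147 + z·65 = 147 + (408 − 404.3)·65/9 ≈ 173.72.

T = 173.72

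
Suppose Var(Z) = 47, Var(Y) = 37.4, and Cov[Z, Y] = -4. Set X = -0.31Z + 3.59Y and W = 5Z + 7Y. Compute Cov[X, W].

Cov[X, W] = 803.892

By bilinearity, Cov[X, W] = ac·Var(Z) + bd·Var(Y) + (ad+bc)·Cov[Z, Y], with a=-0.31, b=3.59, c=5, d=7.
ac·Var(Z) = (-0.31)·5·47 = -72.85
bd·Var(Y) = 3.59·7·37.4 = 939.862
(ad+bc)·Cov[Z, Y] = (15.78)·(-4) = -63.12
Cov[X, W] = -72.85 + 939.862 + (-63.12) = 803.892.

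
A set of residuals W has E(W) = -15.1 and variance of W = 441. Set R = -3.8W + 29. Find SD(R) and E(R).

SD(R) = 79.8, E(R) = 86.38

R = -3.8W + 29 is linear with a = -3.8, b = 29.
SD(W) = √441 = 21.
SD(R) = |a|·SD(W) = |-3.8|·21 = 79.8.
E(R) = a·E(W) + b = (-3.8)·(-15.1) + 29 = 86.38.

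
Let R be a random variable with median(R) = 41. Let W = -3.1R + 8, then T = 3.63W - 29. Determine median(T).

median(W) = (-3.1)·41 + 8 = -119.1.
median(T) = 3.63·(-119.1) + (-29) = -461.333.

median(T) = -461.333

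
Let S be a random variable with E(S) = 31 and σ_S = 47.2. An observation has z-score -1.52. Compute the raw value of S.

S = E(S) + z·σ_S = 31 + (-1.52)·47.2 = -40.744.

S = -40.744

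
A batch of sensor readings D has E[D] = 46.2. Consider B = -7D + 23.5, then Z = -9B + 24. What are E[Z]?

E[Z] = 2723.1

E[B] = (-7)·46.2 + 23.5 = -299.9.
E[Z] = (-9)·(-299.9) + 24 = 2723.1.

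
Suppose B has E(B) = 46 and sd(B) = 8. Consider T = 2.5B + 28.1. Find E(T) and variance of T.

T = 2.5B + 28.1 is linear with a = 2.5, b = 28.1.
E(T) = a·E(B) + b = 2.5·46 + 28.1 = 143.1.
variance of B = 8² = 64.
variance of T = a²·variance of B = 2.5²·64 = 400 (the additive constant 28.1 does not affect variance).

E(T) = 143.1, variance of T = 400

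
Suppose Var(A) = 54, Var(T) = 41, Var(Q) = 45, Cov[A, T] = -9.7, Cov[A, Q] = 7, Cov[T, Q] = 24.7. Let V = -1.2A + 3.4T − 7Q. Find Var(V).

Var(V) = 1777.752

Var(V) = a²·Var(A) + b²·Var(T) + c²·Var(Q) + 2ab·Cov[A, T] + 2ac·Cov[A, Q] + 2bc·Cov[T, Q], with a = -1.2, b = 3.4, c = -7.
= 77.76 + 473.96 + 2205 + 79.152 + 117.6 + (-1175.72)
= 1777.752.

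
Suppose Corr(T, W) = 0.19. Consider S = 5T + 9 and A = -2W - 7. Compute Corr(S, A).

Linear rescalings preserve |correlation|; the slopes 5 and -2 have opposite signs, so the correlation flips sign: Corr(S, A) = −Corr(T, W) = -0.19.

Corr(S, A) = -0.19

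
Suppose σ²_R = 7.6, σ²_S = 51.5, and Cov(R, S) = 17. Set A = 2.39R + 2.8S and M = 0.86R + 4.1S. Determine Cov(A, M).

Cov(A, M) = 814.36004

By bilinearity, Cov(A, M) = ac·σ²_R + bd·σ²_S + (ad+bc)·Cov(R, S), with a=2.39, b=2.8, c=0.86, d=4.1.
ac·σ²_R = 2.39·0.86·7.6 = 15.62104
bd·σ²_S = 2.8·4.1·51.5 = 591.22
(ad+bc)·Cov(R, S) = (12.207)·17 = 207.519
Cov(A, M) = 15.62104 + 591.22 + 207.519 = 814.36004.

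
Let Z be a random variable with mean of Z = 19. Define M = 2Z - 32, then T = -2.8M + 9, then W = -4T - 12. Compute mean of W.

mean of M = 2·19 + (-32) = 6.
mean of T = (-2.8)·6 + 9 = -7.8.
mean of W = (-4)·(-7.8) + (-12) = 19.2.

mean of W = 19.2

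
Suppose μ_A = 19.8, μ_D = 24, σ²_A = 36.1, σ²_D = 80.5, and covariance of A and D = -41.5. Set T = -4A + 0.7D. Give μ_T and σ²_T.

μ_T = (-4)·μ_A + 0.7·μ_D = (-4)·19.8 + 0.7·24 = -62.4.
σ²_T = a²·σ²_A + b²·σ²_D + 2ab·covariance of A and D with a = -4, b = 0.7.
= (-4)²·36.1 + 0.7²·80.5 + 2·(-4)·0.7·(-41.5)
= 577.6 + 39.445 + 232.4 = 849.445.

μ_T = -62.4, σ²_T = 849.445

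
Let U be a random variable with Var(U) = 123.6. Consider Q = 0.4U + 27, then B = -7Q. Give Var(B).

Var(Q) = 0.4²·123.6 = 19.776.
Var(B) = (-7)²·19.776 = 969.024.

Var(B) = 969.024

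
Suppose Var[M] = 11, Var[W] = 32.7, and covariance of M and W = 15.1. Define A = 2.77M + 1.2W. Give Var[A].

Var[A] = a²·Var[M] + b²·Var[W] + 2ab·covariance of M and W with a = 2.77, b = 1.2.
= 2.77²·11 + 1.2²·32.7 + 2·2.77·1.2·15.1
= 84.4019 + 47.088 + 100.3848 = 231.8747.

Var[A] = 231.8747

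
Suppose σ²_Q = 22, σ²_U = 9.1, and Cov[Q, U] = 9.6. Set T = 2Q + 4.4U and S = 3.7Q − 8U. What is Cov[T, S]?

By bilinearity, Cov[T, S] = ac·σ²_Q + bd·σ²_U + (ad+bc)·Cov[Q, U], with a=2, b=4.4, c=3.7, d=-8.
ac·σ²_Q = 2·3.7·22 = 162.8
bd·σ²_U = 4.4·(-8)·9.1 = -320.32
(ad+bc)·Cov[Q, U] = (0.28)·9.6 = 2.688
Cov[T, S] = 162.8 + (-320.32) + 2.688 = -154.832.

Cov[T, S] = -154.832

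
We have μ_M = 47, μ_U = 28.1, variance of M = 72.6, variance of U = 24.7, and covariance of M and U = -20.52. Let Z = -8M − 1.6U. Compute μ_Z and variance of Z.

μ_Z = -420.96, variance of Z = 4184.32

μ_Z = (-8)·μ_M + (-1.6)·μ_U = (-8)·47 + (-1.6)·28.1 = -420.96.
variance of Z = a²·variance of M + b²·variance of U + 2ab·covariance of M and U with a = -8, b = -1.6.
= (-8)²·72.6 + (-1.6)²·24.7 + 2·(-8)·(-1.6)·(-20.52)
= 4646.4 + 63.232 + (-525.312) = 4184.32.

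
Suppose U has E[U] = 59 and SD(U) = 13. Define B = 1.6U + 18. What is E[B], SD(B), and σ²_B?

E[B] = 112.4, SD(B) = 20.8, σ²_B = 432.64

B = 1.6U + 18 is linear with a = 1.6, b = 18.
E[B] = a·E[U] + b = 1.6·59 + 18 = 112.4.
SD(B) = |a|·SD(U) = |1.6|·13 = 20.8.
σ²_U = 13² = 169.
σ²_B = a²·σ²_U = 1.6²·169 = 432.64 (the additive constant 18 does not affect variance).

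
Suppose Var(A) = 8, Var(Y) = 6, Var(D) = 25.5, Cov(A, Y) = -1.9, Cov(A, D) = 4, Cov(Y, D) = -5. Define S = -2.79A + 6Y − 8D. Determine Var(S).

Var(S) = a²·Var(A) + b²·Var(Y) + c²·Var(D) + 2ab·Cov(A, Y) + 2ac·Cov(A, D) + 2bc·Cov(Y, D), with a = -2.79, b = 6, c = -8.
= 62.2728 + 216 + 1632 + 63.612 + 178.56 + 480
= 2632.4448.

Var(S) = 2632.4448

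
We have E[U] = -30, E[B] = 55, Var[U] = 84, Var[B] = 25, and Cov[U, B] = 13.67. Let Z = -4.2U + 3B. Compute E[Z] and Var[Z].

E[Z] = (-4.2)·E[U] + 3·E[B] = (-4.2)·(-30) + 3·55 = 291.
Var[Z] = a²·Var[U] + b²·Var[B] + 2ab·Cov[U, B] with a = -4.2, b = 3.
= (-4.2)²·84 + 3²·25 + 2·(-4.2)·3·13.67
= 1481.76 + 225 + (-344.484) = 1362.276.

E[Z] = 291, Var[Z] = 1362.276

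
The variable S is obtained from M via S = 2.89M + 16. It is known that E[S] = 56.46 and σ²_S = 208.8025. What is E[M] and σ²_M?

From S = 2.89M + 16: E[S] = a·E[M] + b, so E[M] = (E[S] − b)/a = (56.46 − 16)/2.89 = 14.
σ²_S = a²·σ²_M, so σ²_M = 208.8025/2.89² = 25.

E[M] = 14, σ²_M = 25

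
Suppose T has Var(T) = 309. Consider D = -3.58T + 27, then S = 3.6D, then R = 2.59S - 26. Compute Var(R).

Var(D) = (-3.58)²·309 = 3960.2676.
Var(S) = 3.6²·3960.2676 = 51325.068096.
Var(R) = 2.59²·51325.068096 = 344293.6892947776.

Var(R) = 344293.6892947776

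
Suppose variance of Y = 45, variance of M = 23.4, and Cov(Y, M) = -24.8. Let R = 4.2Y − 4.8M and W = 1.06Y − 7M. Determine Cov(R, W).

By bilinearity, Cov(R, W) = ac·variance of Y + bd·variance of M + (ad+bc)·Cov(Y, M), with a=4.2, b=-4.8, c=1.06, d=-7.
ac·variance of Y = 4.2·1.06·45 = 200.34
bd·variance of M = (-4.8)·(-7)·23.4 = 786.24
(ad+bc)·Cov(Y, M) = (-34.488)·(-24.8) = 855.3024
Cov(R, W) = 200.34 + 786.24 + 855.3024 = 1841.8824.

Cov(R, W) = 1841.8824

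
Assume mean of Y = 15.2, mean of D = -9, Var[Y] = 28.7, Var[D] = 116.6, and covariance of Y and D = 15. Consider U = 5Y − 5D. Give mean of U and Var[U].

mean of U = 5·mean of Y + (-5)·mean of D = 5·15.2 + (-5)·(-9) = 121.
Var[U] = a²·Var[Y] + b²·Var[D] + 2ab·covariance of Y and D with a = 5, b = -5.
= 5²·28.7 + (-5)²·116.6 + 2·5·(-5)·15
= 717.5 + 2915 + (-750) = 2882.5.

mean of U = 121, Var[U] = 2882.5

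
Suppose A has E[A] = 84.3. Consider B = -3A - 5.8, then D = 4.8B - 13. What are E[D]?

E[D] = -1254.76

E[B] = (-3)·84.3 + (-5.8) = -258.7.
E[D] = 4.8·(-258.7) + (-13) = -1254.76.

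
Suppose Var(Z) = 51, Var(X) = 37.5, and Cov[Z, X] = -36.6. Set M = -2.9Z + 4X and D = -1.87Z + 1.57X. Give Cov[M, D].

Cov[M, D] = 952.4808

By bilinearity, Cov[M, D] = ac·Var(Z) + bd·Var(X) + (ad+bc)·Cov[Z, X], with a=-2.9, b=4, c=-1.87, d=1.57.
ac·Var(Z) = (-2.9)·(-1.87)·51 = 276.573
bd·Var(X) = 4·1.57·37.5 = 235.5
(ad+bc)·Cov[Z, X] = (-12.033)·(-36.6) = 440.4078
Cov[M, D] = 276.573 + 235.5 + 440.4078 = 952.4808.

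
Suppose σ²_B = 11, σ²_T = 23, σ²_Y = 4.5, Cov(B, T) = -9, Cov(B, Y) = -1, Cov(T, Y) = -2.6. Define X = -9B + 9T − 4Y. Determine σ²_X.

σ²_X = 4399.2

σ²_X = a²·σ²_B + b²·σ²_T + c²·σ²_Y + 2ab·Cov(B, T) + 2ac·Cov(B, Y) + 2bc·Cov(T, Y), with a = -9, b = 9, c = -4.
= 891 + 1863 + 72 + 1458 + (-72) + 187.2
= 4399.2.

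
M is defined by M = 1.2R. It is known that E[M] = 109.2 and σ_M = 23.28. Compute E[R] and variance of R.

From M = 1.2R: E[M] = a·E[R] + b, so E[R] = (E[M] − b)/a = (109.2 − 0)/1.2 = 91.
variance of M = 23.28² = 541.9584.
variance of M = a²·variance of R, so variance of R = 541.9584/1.2² = 376.36.

E[R] = 91, variance of R = 376.36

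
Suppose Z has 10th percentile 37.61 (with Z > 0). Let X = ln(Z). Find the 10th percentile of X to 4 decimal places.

10th percentile of X = 3.6273

ln(Z) is increasing, so P_{10}(X) = g(P_{10}(Z)) ≈ 3.6273.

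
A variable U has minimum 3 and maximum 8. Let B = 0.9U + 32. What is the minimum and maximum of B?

min(B) = 34.7, max(B) = 39.2

a = 0.9 > 0, so min(B) = a·min(U)+b = 0.9·3 + 32 = 34.7 and max(B) = 0.9·8 + 32 = 39.2.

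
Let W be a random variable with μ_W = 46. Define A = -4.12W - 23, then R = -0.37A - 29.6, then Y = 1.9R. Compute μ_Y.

μ_A = (-4.12)·46 + (-23) = -212.52.
μ_R = (-0.37)·(-212.52) + (-29.6) = 49.0324.
μ_Y = 1.9·49.0324 = 93.16156.

μ_Y = 93.16156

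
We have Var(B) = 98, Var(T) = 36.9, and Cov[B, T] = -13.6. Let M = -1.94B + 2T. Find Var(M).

Var(M) = 621.9688

Var(M) = a²·Var(B) + b²·Var(T) + 2ab·Cov[B, T] with a = -1.94, b = 2.
= (-1.94)²·98 + 2²·36.9 + 2·(-1.94)·2·(-13.6)
= 368.8328 + 147.6 + 105.536 = 621.9688.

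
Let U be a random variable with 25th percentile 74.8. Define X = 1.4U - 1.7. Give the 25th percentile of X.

Since a = 1.4 > 0 the transformation is increasing, so the 25th percentile of X = a·(P_{25} of U) + b = 1.4·74.8 + (-1.7) = 103.02.

25th percentile of X = 103.02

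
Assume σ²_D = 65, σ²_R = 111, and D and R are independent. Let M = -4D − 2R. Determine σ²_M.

σ²_M = a²·σ²_D + b²·σ²_R + 2ab·covariance of D and R with a = -4, b = -2.
Independence gives covariance of D and R = 0.
= (-4)²·65 + (-2)²·111 + 2·(-4)·(-2)·0
= 1040 + 444 + 0 = 1484.

σ²_M = 1484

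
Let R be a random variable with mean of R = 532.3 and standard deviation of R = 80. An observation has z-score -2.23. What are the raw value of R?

R = mean of R + z·standard deviation of R = 532.3 + (-2.23)·80 = 353.9.

R = 353.9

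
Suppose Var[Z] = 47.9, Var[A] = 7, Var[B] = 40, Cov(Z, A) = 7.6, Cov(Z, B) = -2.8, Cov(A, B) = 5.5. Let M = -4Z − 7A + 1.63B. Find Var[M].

Var[M] = 1552.278

Var[M] = a²·Var[Z] + b²·Var[A] + c²·Var[B] + 2ab·Cov(Z, A) + 2ac·Cov(Z, B) + 2bc·Cov(A, B), with a = -4, b = -7, c = 1.63.
= 766.4 + 343 + 106.276 + 425.6 + 36.512 + (-125.51)
= 1552.278.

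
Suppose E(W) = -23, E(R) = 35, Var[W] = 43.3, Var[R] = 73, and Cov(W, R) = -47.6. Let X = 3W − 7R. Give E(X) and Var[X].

E(X) = -314, Var[X] = 5965.9

E(X) = 3·E(W) + (-7)·E(R) = 3·(-23) + (-7)·35 = -314.
Var[X] = a²·Var[W] + b²·Var[R] + 2ab·Cov(W, R) with a = 3, b = -7.
= 3²·43.3 + (-7)²·73 + 2·3·(-7)·(-47.6)
= 389.7 + 3577 + 1999.2 = 5965.9.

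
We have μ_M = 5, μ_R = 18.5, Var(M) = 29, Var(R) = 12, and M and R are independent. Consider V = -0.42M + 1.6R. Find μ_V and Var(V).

μ_V = (-0.42)·μ_M + 1.6·μ_R = (-0.42)·5 + 1.6·18.5 = 27.5.
Var(V) = a²·Var(M) + b²·Var(R) + 2ab·Cov[M, R] with a = -0.42, b = 1.6.
Independence gives Cov[M, R] = 0.
= (-0.42)²·29 + 1.6²·12 + 2·(-0.42)·1.6·0
= 5.1156 + 30.72 + 0 = 35.8356.

μ_V = 27.5, Var(V) = 35.8356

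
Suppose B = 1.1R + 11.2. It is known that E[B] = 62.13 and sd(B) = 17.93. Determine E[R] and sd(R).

E[R] = 46.3, sd(R) = 16.3

From B = 1.1R + 11.2: E[B] = a·E[R] + b, so E[R] = (E[B] − b)/a = (62.13 − 11.2)/1.1 = 46.3.
sd(B) = |a|·sd(R), so sd(R) = 17.93/|1.1| = 16.3.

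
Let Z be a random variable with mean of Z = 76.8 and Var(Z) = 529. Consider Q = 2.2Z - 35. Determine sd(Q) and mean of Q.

sd(Q) = 50.6, mean of Q = 133.96

Q = 2.2Z - 35 is linear with a = 2.2, b = -35.
sd(Z) = √529 = 23.
sd(Q) = |a|·sd(Z) = |2.2|·23 = 50.6.
mean of Q = a·mean of Z + b = 2.2·76.8 + (-35) = 133.96.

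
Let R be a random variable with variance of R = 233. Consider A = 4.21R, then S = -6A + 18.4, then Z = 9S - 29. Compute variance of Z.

variance of A = 4.21²·233 = 4129.7153.
variance of S = (-6)²·4129.7153 = 148669.7508.
variance of Z = 9²·148669.7508 = 12042249.8148.

variance of Z = 12042249.8148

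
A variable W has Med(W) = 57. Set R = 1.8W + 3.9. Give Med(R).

Med(R) = 106.5

A linear map preserves order up to sign, so Med(R) = a·Med(W) + b = 1.8·57 + 3.9 = 106.5.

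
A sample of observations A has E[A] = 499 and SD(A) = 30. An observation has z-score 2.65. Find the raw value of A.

A = E[A] + z·SD(A) = 499 + 2.65·30 = 578.5.

A = 578.5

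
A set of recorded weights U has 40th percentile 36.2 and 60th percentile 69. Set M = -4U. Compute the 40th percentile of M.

40th percentile of M = -276

Since a = -4 < 0 the transformation is decreasing, reversing order: the 40th percentile of M corresponds to the 60th percentile of U.
So P_{40}(M) = a·P_{60}(U) + b = (-4)·69 = -276.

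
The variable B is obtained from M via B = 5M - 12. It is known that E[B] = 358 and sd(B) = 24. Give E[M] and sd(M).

From B = 5M - 12: E[B] = a·E[M] + b, so E[M] = (E[B] − b)/a = (358 − (-12))/5 = 74.
sd(B) = |a|·sd(M), so sd(M) = 24/|5| = 4.8.

E[M] = 74, sd(M) = 4.8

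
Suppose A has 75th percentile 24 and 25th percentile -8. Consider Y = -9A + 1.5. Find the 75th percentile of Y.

75th percentile of Y = 73.5

Since a = -9 < 0 the transformation is decreasing, reversing order: the 75th percentile of Y corresponds to the 25th percentile of A.
So P_{75}(Y) = a·P_{25}(A) + b = (-9)·(-8) + 1.5 = 73.5.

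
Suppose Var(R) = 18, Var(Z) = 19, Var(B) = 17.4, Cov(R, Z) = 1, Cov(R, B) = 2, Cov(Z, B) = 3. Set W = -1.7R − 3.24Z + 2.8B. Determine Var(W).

Var(W) = 325.4344

Var(W) = a²·Var(R) + b²·Var(Z) + c²·Var(B) + 2ab·Cov(R, Z) + 2ac·Cov(R, B) + 2bc·Cov(Z, B), with a = -1.7, b = -3.24, c = 2.8.
= 52.02 + 199.4544 + 136.416 + 11.016 + (-19.04) + (-54.432)
= 325.4344.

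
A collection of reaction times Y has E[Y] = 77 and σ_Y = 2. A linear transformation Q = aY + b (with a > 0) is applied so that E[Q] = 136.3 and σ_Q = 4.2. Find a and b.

σ_Q = a·σ_Y (a > 0), so a = 4.2/2 = 2.1.
E[Q] = a·E[Y] + b, so b = 136.3 − 2.1·77 = -25.4.

a = 2.1, b = -25.4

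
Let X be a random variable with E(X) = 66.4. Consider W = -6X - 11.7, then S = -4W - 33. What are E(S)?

E(W) = (-6)·66.4 + (-11.7) = -410.1.
E(S) = (-4)·(-410.1) + (-33) = 1607.4.

E(S) = 1607.4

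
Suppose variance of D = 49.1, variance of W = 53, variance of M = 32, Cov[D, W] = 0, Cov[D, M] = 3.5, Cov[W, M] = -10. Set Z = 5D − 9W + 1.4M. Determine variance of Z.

variance of Z = a²·variance of D + b²·variance of W + c²·variance of M + 2ab·Cov[D, W] + 2ac·Cov[D, M] + 2bc·Cov[W, M], with a = 5, b = -9, c = 1.4.
= 1227.5 + 4293 + 62.72 + 0 + 49 + 252
= 5884.22.

variance of Z = 5884.22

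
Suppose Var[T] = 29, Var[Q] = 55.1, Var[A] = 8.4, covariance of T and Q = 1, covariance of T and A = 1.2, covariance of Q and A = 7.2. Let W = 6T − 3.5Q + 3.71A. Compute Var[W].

Var[W] = 1659.03344

Var[W] = a²·Var[T] + b²·Var[Q] + c²·Var[A] + 2ab·covariance of T and Q + 2ac·covariance of T and A + 2bc·covariance of Q and A, with a = 6, b = -3.5, c = 3.71.
= 1044 + 674.975 + 115.61844 + (-42) + 53.424 + (-186.984)
= 1659.03344.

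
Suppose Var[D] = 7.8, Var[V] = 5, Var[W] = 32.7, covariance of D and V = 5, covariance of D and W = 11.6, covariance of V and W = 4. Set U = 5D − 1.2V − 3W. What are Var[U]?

Var[U] = a²·Var[D] + b²·Var[V] + c²·Var[W] + 2ab·covariance of D and V + 2ac·covariance of D and W + 2bc·covariance of V and W, with a = 5, b = -1.2, c = -3.
= 195 + 7.2 + 294.3 + (-60) + (-348) + 28.8
= 117.3.

Var[U] = 117.3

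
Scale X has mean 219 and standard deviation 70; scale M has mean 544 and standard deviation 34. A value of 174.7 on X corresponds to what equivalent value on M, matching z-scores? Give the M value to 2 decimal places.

z = (174.7 − 219)/70 ≈ -0.6329.
M = 544 + z·34 = 544 + (174.7 − 219)·34/70 ≈ 522.48.

M = 522.48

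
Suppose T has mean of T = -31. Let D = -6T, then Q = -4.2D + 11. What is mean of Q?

mean of D = (-6)·(-31) = 186.
mean of Q = (-4.2)·186 + 11 = -770.2.

mean of Q = -770.2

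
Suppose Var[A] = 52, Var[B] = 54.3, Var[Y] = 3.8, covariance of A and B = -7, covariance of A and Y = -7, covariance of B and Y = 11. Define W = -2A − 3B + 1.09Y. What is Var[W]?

Var[W] = a²·Var[A] + b²·Var[B] + c²·Var[Y] + 2ab·covariance of A and B + 2ac·covariance of A and Y + 2bc·covariance of B and Y, with a = -2, b = -3, c = 1.09.
= 208 + 488.7 + 4.51478 + (-84) + 30.52 + (-71.94)
= 575.79478.

Var[W] = 575.79478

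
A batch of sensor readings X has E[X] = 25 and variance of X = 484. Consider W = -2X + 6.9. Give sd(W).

sd(W) = 44

W = -2X + 6.9 is linear with a = -2, b = 6.9.
sd(X) = √484 = 22.
sd(W) = |a|·sd(X) = |-2|·22 = 44.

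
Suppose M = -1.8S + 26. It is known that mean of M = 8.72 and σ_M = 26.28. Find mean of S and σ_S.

From M = -1.8S + 26: mean of M = a·mean of S + b, so mean of S = (mean of M − b)/a = (8.72 − 26)/(-1.8) = 9.6.
σ_M = |a|·σ_S, so σ_S = 26.28/|-1.8| = 14.6.

mean of S = 9.6, σ_S = 14.6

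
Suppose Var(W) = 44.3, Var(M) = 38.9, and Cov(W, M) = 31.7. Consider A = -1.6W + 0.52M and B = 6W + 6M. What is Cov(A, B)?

Cov(A, B) = -509.328

By bilinearity, Cov(A, B) = ac·Var(W) + bd·Var(M) + (ad+bc)·Cov(W, M), with a=-1.6, b=0.52, c=6, d=6.
ac·Var(W) = (-1.6)·6·44.3 = -425.28
bd·Var(M) = 0.52·6·38.9 = 121.368
(ad+bc)·Cov(W, M) = (-6.48)·31.7 = -205.416
Cov(A, B) = -425.28 + 121.368 + (-205.416) = -509.328.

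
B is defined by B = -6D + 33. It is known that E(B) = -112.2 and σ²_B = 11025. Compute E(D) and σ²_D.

From B = -6D + 33: E(B) = a·E(D) + b, so E(D) = (E(B) − b)/a = (-112.2 − 33)/(-6) = 24.2.
σ²_B = a²·σ²_D, so σ²_D = 11025/(-6)² = 306.25.

E(D) = 24.2, σ²_D = 306.25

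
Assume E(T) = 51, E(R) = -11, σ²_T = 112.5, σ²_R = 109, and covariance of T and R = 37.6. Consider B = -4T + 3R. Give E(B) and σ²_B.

E(B) = -237, σ²_B = 1878.6

E(B) = (-4)·E(T) + 3·E(R) = (-4)·51 + 3·(-11) = -237.
σ²_B = a²·σ²_T + b²·σ²_R + 2ab·covariance of T and R with a = -4, b = 3.
= (-4)²·112.5 + 3²·109 + 2·(-4)·3·37.6
= 1800 + 981 + (-902.4) = 1878.6.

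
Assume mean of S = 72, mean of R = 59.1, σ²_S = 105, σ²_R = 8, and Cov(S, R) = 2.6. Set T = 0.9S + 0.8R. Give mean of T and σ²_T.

mean of T = 0.9·mean of S + 0.8·mean of R = 0.9·72 + 0.8·59.1 = 112.08.
σ²_T = a²·σ²_S + b²·σ²_R + 2ab·Cov(S, R) with a = 0.9, b = 0.8.
= 0.9²·105 + 0.8²·8 + 2·0.9·0.8·2.6
= 85.05 + 5.12 + 3.744 = 93.914.

mean of T = 112.08, σ²_T = 93.914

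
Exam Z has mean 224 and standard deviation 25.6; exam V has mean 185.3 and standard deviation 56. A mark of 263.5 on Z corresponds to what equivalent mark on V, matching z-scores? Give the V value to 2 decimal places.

V = 271.71

z = (263.5 − 224)/25.6 ≈ 1.543.
V = 185.3 + z·56 = 185.3 + (263.5 − 224)·56/25.6 ≈ 271.71.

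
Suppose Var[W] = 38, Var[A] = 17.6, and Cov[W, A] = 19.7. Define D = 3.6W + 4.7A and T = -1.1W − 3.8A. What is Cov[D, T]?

Cov[D, T] = -836.161

By bilinearity, Cov[D, T] = ac·Var[W] + bd·Var[A] + (ad+bc)·Cov[W, A], with a=3.6, b=4.7, c=-1.1, d=-3.8.
ac·Var[W] = 3.6·(-1.1)·38 = -150.48
bd·Var[A] = 4.7·(-3.8)·17.6 = -314.336
(ad+bc)·Cov[W, A] = (-18.85)·19.7 = -371.345
Cov[D, T] = -150.48 + (-314.336) + (-371.345) = -836.161.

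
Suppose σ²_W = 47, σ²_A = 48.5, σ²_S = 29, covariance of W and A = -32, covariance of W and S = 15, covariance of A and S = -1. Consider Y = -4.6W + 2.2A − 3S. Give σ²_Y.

σ²_Y = 2565.14

σ²_Y = a²·σ²_W + b²·σ²_A + c²·σ²_S + 2ab·covariance of W and A + 2ac·covariance of W and S + 2bc·covariance of A and S, with a = -4.6, b = 2.2, c = -3.
= 994.52 + 234.74 + 261 + 647.68 + 414 + 13.2
= 2565.14.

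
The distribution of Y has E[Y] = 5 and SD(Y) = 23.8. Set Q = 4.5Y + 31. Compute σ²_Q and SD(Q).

σ²_Q = 11470.41, SD(Q) = 107.1

Q = 4.5Y + 31 is linear with a = 4.5, b = 31.
σ²_Y = 23.8² = 566.44.
σ²_Q = a²·σ²_Y = 4.5²·566.44 = 11470.41 (the additive constant 31 does not affect variance).
SD(Q) = |a|·SD(Y) = |4.5|·23.8 = 107.1.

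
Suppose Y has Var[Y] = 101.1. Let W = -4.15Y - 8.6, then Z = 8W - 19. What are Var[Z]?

Var[W] = (-4.15)²·101.1 = 1741.19475.
Var[Z] = 8²·1741.19475 = 111436.464.

Var[Z] = 111436.464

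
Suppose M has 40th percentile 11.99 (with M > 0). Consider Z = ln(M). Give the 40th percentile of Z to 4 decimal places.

ln(M) is increasing, so P_{40}(Z) = g(P_{40}(M)) ≈ 2.4841.

40th percentile of Z = 2.4841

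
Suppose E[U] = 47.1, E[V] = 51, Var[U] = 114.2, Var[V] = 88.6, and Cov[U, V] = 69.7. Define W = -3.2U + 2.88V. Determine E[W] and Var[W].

E[W] = (-3.2)·E[U] + 2.88·E[V] = (-3.2)·47.1 + 2.88·51 = -3.84.
Var[W] = a²·Var[U] + b²·Var[V] + 2ab·Cov[U, V] with a = -3.2, b = 2.88.
= (-3.2)²·114.2 + 2.88²·88.6 + 2·(-3.2)·2.88·69.7
= 1169.408 + 734.88384 + (-1284.7104) = 619.58144.

E[W] = -3.84, Var[W] = 619.58144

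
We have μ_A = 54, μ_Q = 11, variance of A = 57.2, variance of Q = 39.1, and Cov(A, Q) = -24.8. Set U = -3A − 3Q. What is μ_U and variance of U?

μ_U = (-3)·μ_A + (-3)·μ_Q = (-3)·54 + (-3)·11 = -195.
variance of U = a²·variance of A + b²·variance of Q + 2ab·Cov(A, Q) with a = -3, b = -3.
= (-3)²·57.2 + (-3)²·39.1 + 2·(-3)·(-3)·(-24.8)
= 514.8 + 351.9 + (-446.4) = 420.3.

μ_U = -195, variance of U = 420.3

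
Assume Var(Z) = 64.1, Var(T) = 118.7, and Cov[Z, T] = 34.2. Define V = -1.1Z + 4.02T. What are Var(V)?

Var(V) = 1693.33568

Var(V) = a²·Var(Z) + b²·Var(T) + 2ab·Cov[Z, T] with a = -1.1, b = 4.02.
= (-1.1)²·64.1 + 4.02²·118.7 + 2·(-1.1)·4.02·34.2
= 77.561 + 1918.23948 + (-302.4648) = 1693.33568.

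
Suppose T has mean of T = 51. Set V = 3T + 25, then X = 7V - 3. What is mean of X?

mean of V = 3·51 + 25 = 178.
mean of X = 7·178 + (-3) = 1243.

mean of X = 1243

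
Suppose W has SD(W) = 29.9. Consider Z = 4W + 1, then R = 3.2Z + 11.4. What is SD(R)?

SD(Z) = |4|·29.9 = 119.6.
SD(R) = |3.2|·119.6 = 382.72.

SD(R) = 382.72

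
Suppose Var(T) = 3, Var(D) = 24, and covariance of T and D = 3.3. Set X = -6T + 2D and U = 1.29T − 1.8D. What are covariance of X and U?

covariance of X and U = -65.466

By bilinearity, covariance of X and U = ac·Var(T) + bd·Var(D) + (ad+bc)·covariance of T and D, with a=-6, b=2, c=1.29, d=-1.8.
ac·Var(T) = (-6)·1.29·3 = -23.22
bd·Var(D) = 2·(-1.8)·24 = -86.4
(ad+bc)·covariance of T and D = (13.38)·3.3 = 44.154
covariance of X and U = -23.22 + (-86.4) + 44.154 = -65.466.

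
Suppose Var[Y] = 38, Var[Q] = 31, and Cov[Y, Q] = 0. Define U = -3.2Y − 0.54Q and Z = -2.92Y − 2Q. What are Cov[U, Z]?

By bilinearity, Cov[U, Z] = ac·Var[Y] + bd·Var[Q] + (ad+bc)·Cov[Y, Q], with a=-3.2, b=-0.54, c=-2.92, d=-2.
ac·Var[Y] = (-3.2)·(-2.92)·38 = 355.072
bd·Var[Q] = (-0.54)·(-2)·31 = 33.48
(ad+bc)·Cov[Y, Q] = (7.9768)·0 = 0
Cov[U, Z] = 355.072 + 33.48 + 0 = 388.552.

Cov[U, Z] = 388.552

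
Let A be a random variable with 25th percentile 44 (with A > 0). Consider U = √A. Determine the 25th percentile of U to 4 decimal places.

25th percentile of U = 6.6332

√A is increasing, so P_{25}(U) = g(P_{25}(A)) ≈ 6.6332.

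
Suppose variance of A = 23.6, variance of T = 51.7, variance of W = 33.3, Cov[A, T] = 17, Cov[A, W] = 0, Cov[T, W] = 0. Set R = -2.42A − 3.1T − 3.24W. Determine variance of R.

variance of R = a²·variance of A + b²·variance of T + c²·variance of W + 2ab·Cov[A, T] + 2ac·Cov[A, W] + 2bc·Cov[T, W], with a = -2.42, b = -3.1, c = -3.24.
= 138.21104 + 496.837 + 349.57008 + 255.068 + 0 + 0
= 1239.68612.

variance of R = 1239.68612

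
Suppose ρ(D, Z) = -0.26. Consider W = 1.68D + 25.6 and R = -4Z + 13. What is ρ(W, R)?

Linear rescalings preserve |correlation|; the slopes 1.68 and -4 have opposite signs, so the correlation flips sign: ρ(W, R) = −ρ(D, Z) = 0.26.

ρ(W, R) = 0.26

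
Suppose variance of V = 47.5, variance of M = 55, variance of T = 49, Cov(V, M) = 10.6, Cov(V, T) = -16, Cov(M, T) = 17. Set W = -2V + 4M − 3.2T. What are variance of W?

variance of W = a²·variance of V + b²·variance of M + c²·variance of T + 2ab·Cov(V, M) + 2ac·Cov(V, T) + 2bc·Cov(M, T), with a = -2, b = 4, c = -3.2.
= 190 + 880 + 501.76 + (-169.6) + (-204.8) + (-435.2)
= 762.16.

variance of W = 762.16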